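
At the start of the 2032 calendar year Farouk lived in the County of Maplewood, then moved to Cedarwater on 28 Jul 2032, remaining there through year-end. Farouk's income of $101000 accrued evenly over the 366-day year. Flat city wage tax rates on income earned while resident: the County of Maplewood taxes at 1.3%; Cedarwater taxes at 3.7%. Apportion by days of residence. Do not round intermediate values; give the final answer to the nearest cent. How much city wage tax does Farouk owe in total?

The County of Maplewood, 1 Jan – 27 Jul 2032: 209 days → $101000 × 1.3% × 209/366 = $749.7732
Cedarwater, 28 Jul – 31 Dec 2032: 157 days → $101000 × 3.7% × 157/366 = $1603.0301
Total = $2352.8033

$2352.80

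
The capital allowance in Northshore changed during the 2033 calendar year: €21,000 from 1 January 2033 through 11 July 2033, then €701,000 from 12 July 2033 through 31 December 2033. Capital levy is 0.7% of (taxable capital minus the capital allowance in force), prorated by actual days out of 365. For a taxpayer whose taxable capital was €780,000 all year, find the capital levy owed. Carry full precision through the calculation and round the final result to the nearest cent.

€3,056.89

1 January – 11 July 2033: 192 days, exemption €21,000 → (€780,000 − €21,000) × 0.7% × 192/365 = €2,794.7836
12 July – 31 December 2033: 173 days, exemption €701,000 → (€780,000 − €701,000) × 0.7% × 173/365 = €262.1068
Total = €3,056.8904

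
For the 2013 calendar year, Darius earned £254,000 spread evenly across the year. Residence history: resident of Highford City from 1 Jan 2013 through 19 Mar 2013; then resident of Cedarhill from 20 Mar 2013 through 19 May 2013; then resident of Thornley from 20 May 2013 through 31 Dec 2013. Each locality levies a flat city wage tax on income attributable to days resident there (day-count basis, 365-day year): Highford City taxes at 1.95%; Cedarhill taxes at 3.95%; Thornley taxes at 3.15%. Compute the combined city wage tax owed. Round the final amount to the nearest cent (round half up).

Highford City, 1 Jan – 19 Mar 2013: 78 days → £254,000 × 1.95% × 78/365 = £1,058.4493
Cedarhill, 20 Mar – 19 May 2013: 61 days → £254,000 × 3.95% × 61/365 = £1,676.7479
Thornley, 20 May – 31 Dec 2013: 226 days → £254,000 × 3.15% × 226/365 = £4,954.0438
Total = £7,689.2411

£7,689.24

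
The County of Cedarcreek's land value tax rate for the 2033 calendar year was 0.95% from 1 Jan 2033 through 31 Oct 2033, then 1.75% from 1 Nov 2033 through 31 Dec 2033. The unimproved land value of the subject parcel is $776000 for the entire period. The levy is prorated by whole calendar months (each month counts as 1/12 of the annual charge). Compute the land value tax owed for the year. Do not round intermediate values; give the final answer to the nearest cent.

1 Jan – 31 Oct 2033: 10 months at 0.95% → $776000 × 0.95% × 10/12 = $6143.3333
1 Nov – 31 Dec 2033: 2 months at 1.75% → $776000 × 1.75% × 2/12 = $2263.3333
Total = $8406.6667

$8406.67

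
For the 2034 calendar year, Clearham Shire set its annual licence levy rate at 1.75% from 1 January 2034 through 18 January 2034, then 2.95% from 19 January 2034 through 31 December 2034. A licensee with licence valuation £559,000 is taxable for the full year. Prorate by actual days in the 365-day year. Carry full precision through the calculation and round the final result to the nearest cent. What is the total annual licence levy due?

1 January – 18 January 2034: 18 days at 1.75% → £559,000 × 1.75% × 18/365 = £482.4247
19 January – 31 December 2034: 347 days at 2.95% → £559,000 × 2.95% × 347/365 = £15,677.2699
Total = £16,159.6945

£16,159.69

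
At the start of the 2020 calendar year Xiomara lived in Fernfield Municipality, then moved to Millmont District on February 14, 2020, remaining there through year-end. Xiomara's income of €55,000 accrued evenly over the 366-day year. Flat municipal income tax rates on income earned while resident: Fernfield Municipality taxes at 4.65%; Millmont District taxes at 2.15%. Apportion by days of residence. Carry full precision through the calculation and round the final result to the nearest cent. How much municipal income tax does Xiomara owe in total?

Fernfield Municipality, January 1 – February 13, 2020: 44 days → €55,000 × 4.65% × 44/366 = €307.4590
Millmont District, February 14 – December 31, 2020: 322 days → €55,000 × 2.15% × 322/366 = €1,040.3415
Total = €1,347.8005

€1,347.80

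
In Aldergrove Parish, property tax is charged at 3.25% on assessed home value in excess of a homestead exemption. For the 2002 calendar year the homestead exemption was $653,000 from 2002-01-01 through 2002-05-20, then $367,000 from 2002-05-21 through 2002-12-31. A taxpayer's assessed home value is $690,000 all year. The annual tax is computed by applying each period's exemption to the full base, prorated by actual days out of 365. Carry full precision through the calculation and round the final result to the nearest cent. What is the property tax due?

$6,932.29

2002-01-01 to 2002-05-20: 140 days, exemption $653,000 → ($690,000 − $653,000) × 3.25% × 140/365 = $461.2329
2002-05-21 to 2002-12-31: 225 days, exemption $367,000 → ($690,000 − $367,000) × 3.25% × 225/365 = $6,471.0616
Total = $6,932.2945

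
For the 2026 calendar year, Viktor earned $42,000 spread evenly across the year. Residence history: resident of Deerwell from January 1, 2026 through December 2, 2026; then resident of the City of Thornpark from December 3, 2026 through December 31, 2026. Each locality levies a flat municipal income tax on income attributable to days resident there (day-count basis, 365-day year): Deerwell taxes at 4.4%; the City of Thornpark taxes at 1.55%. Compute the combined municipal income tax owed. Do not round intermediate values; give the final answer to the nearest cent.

Deerwell, January 1 – December 2, 2026: 336 days → $42,000 × 4.4% × 336/365 = $1,701.1726
The City of Thornpark, December 3 – December 31, 2026: 29 days → $42,000 × 1.55% × 29/365 = $51.7233
Total = $1,752.8959

$1,752.90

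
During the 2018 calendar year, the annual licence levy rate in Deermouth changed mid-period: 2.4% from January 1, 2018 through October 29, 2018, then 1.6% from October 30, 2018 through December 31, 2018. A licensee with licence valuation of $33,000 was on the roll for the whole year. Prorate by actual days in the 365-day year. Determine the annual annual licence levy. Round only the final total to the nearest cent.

January 1 – October 29, 2018: 302 days at 2.4% → $33,000 × 2.4% × 302/365 = $655.2986
October 30 – December 31, 2018: 63 days at 1.6% → $33,000 × 1.6% × 63/365 = $91.1342
Total = $746.4329

$746.43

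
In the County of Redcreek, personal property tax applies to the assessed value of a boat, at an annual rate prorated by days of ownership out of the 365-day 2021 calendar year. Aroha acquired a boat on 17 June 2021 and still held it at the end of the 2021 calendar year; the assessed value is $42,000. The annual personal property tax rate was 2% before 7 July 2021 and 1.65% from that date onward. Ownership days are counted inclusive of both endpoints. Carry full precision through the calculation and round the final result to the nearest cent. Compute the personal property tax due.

17 June – 6 July 2021: 20 days at 2% → $42,000 × 2% × 20/365 = $46.0274
7 July – 31 December 2021: 178 days at 1.65% → $42,000 × 1.65% × 178/365 = $337.9562
Total = $383.9836

$383.98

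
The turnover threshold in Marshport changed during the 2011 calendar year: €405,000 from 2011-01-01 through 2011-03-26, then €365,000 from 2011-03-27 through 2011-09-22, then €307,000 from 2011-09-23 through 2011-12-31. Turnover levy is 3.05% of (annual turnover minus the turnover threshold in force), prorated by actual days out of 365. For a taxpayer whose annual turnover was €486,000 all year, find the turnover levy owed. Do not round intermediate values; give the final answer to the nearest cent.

2011-01-01 to 2011-03-26: 85 days, exemption €405,000 → (€486,000 − €405,000) × 3.05% × 85/365 = €575.3219
2011-03-27 to 2011-09-22: 180 days, exemption €365,000 → (€486,000 − €365,000) × 3.05% × 180/365 = €1,819.9726
2011-09-23 to 2011-12-31: 100 days, exemption €307,000 → (€486,000 − €307,000) × 3.05% × 100/365 = €1,495.7534
Total = €3,891.0479

€3,891.05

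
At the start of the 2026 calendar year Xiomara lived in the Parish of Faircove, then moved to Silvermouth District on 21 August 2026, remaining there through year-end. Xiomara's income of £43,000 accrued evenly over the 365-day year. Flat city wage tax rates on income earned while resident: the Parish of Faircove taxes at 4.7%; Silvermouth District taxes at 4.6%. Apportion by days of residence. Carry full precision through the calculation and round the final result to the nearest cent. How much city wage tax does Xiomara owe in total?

£2,005.33

The Parish of Faircove, 1 January – 20 August 2026: 232 days → £43,000 × 4.7% × 232/365 = £1,284.5808
Silvermouth District, 21 August – 31 December 2026: 133 days → £43,000 × 4.6% × 133/365 = £720.7507
Total = £2,005.3315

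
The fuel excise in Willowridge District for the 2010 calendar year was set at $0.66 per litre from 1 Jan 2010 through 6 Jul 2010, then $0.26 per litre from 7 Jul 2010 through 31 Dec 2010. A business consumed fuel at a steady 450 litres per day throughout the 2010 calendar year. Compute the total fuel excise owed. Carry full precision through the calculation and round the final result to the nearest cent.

$76,365.00

1 Jan – 6 Jul 2010: 187 days × 450 litres/day = 84,150 litres at $0.66/litre → $55,539.00
7 Jul – 31 Dec 2010: 178 days × 450 litres/day = 80,100 litres at $0.26/litre → $20,826.00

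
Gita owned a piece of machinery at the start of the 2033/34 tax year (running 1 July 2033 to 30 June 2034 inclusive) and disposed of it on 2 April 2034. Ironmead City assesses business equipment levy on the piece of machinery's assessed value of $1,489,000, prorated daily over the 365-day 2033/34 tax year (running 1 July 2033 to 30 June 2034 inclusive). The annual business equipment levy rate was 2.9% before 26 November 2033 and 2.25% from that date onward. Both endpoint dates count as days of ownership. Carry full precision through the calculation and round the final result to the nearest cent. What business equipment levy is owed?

1 July – 25 November 2033: 148 days at 2.9% → $1,489,000 × 2.9% × 148/365 = $17,509.0082
26 November 2033 – 2 April 2034: 128 days at 2.25% → $1,489,000 × 2.25% × 128/365 = $11,748.8219
Total = $29,257.8301

$29,257.83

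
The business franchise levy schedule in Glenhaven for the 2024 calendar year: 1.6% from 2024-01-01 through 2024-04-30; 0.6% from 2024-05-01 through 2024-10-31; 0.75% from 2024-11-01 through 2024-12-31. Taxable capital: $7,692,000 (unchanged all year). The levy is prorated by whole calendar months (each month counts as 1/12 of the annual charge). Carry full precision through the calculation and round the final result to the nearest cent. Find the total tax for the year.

$73,715.00

2024-01-01 to 2024-04-30: 4 months at 1.6% → $7,692,000 × 1.6% × 4/12 = $41,024.0000
2024-05-01 to 2024-10-31: 6 months at 0.6% → $7,692,000 × 0.6% × 6/12 = $23,076.0000
2024-11-01 to 2024-12-31: 2 months at 0.75% → $7,692,000 × 0.75% × 2/12 = $9,615.0000
Total = $73,715.0000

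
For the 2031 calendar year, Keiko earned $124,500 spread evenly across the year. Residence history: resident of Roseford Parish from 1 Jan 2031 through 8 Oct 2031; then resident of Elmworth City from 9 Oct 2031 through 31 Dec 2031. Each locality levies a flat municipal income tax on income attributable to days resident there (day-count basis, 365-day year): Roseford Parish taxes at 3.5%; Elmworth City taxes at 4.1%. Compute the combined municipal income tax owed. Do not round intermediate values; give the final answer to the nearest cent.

$4,529.41

Roseford Parish, 1 Jan – 8 Oct 2031: 281 days → $124,500 × 3.5% × 281/365 = $3,354.6781
Elmworth City, 9 Oct – 31 Dec 2031: 84 days → $124,500 × 4.1% × 84/365 = $1,174.7342
Total = $4,529.4123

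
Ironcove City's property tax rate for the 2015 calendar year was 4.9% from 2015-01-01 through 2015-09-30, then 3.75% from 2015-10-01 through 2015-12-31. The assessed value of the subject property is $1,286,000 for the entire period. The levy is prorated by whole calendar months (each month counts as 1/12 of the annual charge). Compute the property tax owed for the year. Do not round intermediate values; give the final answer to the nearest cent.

2015-01-01 to 2015-09-30: 9 months at 4.9% → $1,286,000 × 4.9% × 9/12 = $47,260.5000
2015-10-01 to 2015-12-31: 3 months at 3.75% → $1,286,000 × 3.75% × 3/12 = $12,056.2500
Total = $59,316.7500

$59,316.75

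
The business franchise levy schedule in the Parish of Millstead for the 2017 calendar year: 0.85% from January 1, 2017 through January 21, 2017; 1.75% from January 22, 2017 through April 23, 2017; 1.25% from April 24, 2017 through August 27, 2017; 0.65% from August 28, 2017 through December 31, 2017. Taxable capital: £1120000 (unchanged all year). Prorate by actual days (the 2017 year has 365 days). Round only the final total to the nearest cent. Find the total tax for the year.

£12833.97

January 1 – January 21, 2017: 21 days at 0.85% → £1120000 × 0.85% × 21/365 = £547.7260
January 22 – April 23, 2017: 92 days at 1.75% → £1120000 × 1.75% × 92/365 = £4940.2740
April 24 – August 27, 2017: 126 days at 1.25% → £1120000 × 1.25% × 126/365 = £4832.8767
August 28 – December 31, 2017: 126 days at 0.65% → £1120000 × 0.65% × 126/365 = £2513.0959
Total = £12833.9726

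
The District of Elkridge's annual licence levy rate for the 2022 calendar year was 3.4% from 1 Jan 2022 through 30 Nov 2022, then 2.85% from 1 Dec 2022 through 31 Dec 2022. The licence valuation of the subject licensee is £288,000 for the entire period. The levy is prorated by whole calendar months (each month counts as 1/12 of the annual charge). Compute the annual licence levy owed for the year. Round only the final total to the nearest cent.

1 Jan – 30 Nov 2022: 11 months at 3.4% → £288,000 × 3.4% × 11/12 = £8,976.0000
1 Dec – 31 Dec 2022: 1 month at 2.85% → £288,000 × 2.85% × 1/12 = £684.0000
Total = £9,660.0000

£9,660.00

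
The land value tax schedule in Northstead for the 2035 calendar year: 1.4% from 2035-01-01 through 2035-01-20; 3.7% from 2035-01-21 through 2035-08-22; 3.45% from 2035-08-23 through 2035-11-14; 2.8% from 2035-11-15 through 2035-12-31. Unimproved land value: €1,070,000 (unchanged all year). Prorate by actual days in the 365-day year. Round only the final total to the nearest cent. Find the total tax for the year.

€36,385.86

2035-01-01 to 2035-01-20: 20 days at 1.4% → €1,070,000 × 1.4% × 20/365 = €820.8219
2035-01-21 to 2035-08-22: 214 days at 3.7% → €1,070,000 × 3.7% × 214/365 = €23,211.6712
2035-08-23 to 2035-11-14: 84 days at 3.45% → €1,070,000 × 3.45% × 84/365 = €8,495.5068
2035-11-15 to 2035-12-31: 47 days at 2.8% → €1,070,000 × 2.8% × 47/365 = €3,857.8630
Total = €36,385.8630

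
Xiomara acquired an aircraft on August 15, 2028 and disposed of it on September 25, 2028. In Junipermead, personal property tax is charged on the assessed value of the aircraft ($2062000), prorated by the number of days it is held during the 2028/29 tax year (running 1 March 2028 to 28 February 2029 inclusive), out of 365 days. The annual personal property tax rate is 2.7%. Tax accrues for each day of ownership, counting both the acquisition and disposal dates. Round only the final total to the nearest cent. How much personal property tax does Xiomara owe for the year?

Days held (August 15 – September 25, 2028): 42 out of 365
Tax = $2062000 × 2.7% × 42/365 = $6406.3233

$6406.32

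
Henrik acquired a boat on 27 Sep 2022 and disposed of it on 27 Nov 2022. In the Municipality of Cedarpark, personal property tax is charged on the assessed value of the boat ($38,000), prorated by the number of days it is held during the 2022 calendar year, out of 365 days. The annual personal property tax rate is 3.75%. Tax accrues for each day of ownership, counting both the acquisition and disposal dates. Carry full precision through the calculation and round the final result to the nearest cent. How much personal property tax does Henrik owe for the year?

$242.05

Days held (27 Sep – 27 Nov 2022): 62 out of 365
Tax = $38,000 × 3.75% × 62/365 = $242.0548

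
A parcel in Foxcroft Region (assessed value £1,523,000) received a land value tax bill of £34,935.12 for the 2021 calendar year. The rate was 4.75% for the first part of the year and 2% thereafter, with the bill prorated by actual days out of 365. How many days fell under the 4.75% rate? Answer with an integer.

39 days

Let d = days at the first rate; then 365 − d days at the second rate.
£1,523,000 × [4.75%·d + 2%·(365−d)] / 365 = £34,935.12
Solving gives d = 39, so the new rate took effect on February 9, 2021.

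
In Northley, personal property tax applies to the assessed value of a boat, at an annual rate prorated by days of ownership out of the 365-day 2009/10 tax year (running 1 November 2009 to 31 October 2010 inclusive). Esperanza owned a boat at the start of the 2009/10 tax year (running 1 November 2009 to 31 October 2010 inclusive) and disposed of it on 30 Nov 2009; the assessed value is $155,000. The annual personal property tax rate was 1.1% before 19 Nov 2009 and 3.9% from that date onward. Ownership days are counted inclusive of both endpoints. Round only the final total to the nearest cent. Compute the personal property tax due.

$282.82

1 Nov – 18 Nov 2009: 18 days at 1.1% → $155,000 × 1.1% × 18/365 = $84.0822
19 Nov – 30 Nov 2009: 12 days at 3.9% → $155,000 × 3.9% × 12/365 = $198.7397
Total = $282.8219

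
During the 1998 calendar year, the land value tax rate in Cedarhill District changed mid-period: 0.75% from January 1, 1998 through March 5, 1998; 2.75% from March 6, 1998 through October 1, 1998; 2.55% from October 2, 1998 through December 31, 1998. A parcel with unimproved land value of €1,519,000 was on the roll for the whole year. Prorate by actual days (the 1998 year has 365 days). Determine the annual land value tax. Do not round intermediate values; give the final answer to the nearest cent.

January 1 – March 5, 1998: 64 days at 0.75% → €1,519,000 × 0.75% × 64/365 = €1,997.5890
March 6 – October 1, 1998: 210 days at 2.75% → €1,519,000 × 2.75% × 210/365 = €24,033.4932
October 2 – December 31, 1998: 91 days at 2.55% → €1,519,000 × 2.55% × 91/365 = €9,657.0945
Total = €35,688.1767

€35,688.18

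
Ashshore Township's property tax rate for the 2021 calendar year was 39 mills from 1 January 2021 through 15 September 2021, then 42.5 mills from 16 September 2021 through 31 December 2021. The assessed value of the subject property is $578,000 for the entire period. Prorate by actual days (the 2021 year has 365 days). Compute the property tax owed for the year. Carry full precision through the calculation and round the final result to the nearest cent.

1 January – 15 September 2021: 258 days at 39 mills → $578,000 × 3.9% × 258/365 = $15,933.7973
16 September – 31 December 2021: 107 days at 42.5 mills → $578,000 × 4.25% × 107/365 = $7,201.2466
Total = $23,135.0438

$23,135.04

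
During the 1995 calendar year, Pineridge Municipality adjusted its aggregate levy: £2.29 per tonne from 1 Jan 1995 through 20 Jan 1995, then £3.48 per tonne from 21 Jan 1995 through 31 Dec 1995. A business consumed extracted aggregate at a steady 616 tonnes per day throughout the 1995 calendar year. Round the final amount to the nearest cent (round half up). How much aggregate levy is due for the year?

£767,782.40

1 Jan – 20 Jan 1995: 20 days × 616 tonnes/day = 12,320 tonnes at £2.29/tonne → £28,212.80
21 Jan – 31 Dec 1995: 345 days × 616 tonnes/day = 212,520 tonnes at £3.48/tonne → £739,569.60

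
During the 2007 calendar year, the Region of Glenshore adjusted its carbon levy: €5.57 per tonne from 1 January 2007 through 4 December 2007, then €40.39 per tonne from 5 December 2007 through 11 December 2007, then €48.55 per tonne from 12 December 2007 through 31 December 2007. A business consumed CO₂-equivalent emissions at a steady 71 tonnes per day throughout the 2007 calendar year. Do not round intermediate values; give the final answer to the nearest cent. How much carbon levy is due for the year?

1 January – 4 December 2007: 338 days × 71 tonnes/day = 23,998 tonnes at €5.57/tonne → €133,668.86
5 December – 11 December 2007: 7 days × 71 tonnes/day = 497 tonnes at €40.39/tonne → €20,073.83
12 December – 31 December 2007: 20 days × 71 tonnes/day = 1,420 tonnes at €48.55/tonne → €68,941.00

€222,683.69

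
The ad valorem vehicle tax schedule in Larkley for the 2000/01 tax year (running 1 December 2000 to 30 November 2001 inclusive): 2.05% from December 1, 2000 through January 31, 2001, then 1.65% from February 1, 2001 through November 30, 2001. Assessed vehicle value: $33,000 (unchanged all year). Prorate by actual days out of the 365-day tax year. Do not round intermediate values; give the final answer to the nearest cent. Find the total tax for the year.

December 1, 2000 – January 31, 2001: 62 days at 2.05% → $33,000 × 2.05% × 62/365 = $114.9123
February 1 – November 30, 2001: 303 days at 1.65% → $33,000 × 1.65% × 303/365 = $452.0096
Total = $566.9219

$566.92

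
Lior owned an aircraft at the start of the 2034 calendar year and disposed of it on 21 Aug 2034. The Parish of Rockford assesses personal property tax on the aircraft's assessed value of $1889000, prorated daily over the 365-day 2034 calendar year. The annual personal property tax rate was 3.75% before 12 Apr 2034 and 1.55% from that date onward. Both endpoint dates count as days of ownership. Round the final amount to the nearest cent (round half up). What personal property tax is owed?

$30190.36

1 Jan – 11 Apr 2034: 101 days at 3.75% → $1889000 × 3.75% × 101/365 = $19601.6096
12 Apr – 21 Aug 2034: 132 days at 1.55% → $1889000 × 1.55% × 132/365 = $10588.7507
Total = $30190.3603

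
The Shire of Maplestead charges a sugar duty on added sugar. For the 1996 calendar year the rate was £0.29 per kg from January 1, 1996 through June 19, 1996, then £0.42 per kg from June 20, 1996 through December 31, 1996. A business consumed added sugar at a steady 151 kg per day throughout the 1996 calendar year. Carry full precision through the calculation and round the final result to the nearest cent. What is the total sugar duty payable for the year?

£19,854.99

January 1 – June 19, 1996: 171 days × 151 kg/day = 25,821 kg at £0.29/kg → £7,488.09
June 20 – December 31, 1996: 195 days × 151 kg/day = 29,445 kg at £0.42/kg → £12,366.90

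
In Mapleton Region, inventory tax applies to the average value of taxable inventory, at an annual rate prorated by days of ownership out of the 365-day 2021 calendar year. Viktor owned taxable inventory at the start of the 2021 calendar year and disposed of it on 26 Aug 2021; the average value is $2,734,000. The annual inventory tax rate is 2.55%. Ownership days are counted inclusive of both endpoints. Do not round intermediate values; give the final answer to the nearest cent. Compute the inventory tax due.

Days held (1 Jan – 26 Aug 2021): 238 out of 365
Tax = $2,734,000 × 2.55% × 238/365 = $45,459.3041

$45,459.30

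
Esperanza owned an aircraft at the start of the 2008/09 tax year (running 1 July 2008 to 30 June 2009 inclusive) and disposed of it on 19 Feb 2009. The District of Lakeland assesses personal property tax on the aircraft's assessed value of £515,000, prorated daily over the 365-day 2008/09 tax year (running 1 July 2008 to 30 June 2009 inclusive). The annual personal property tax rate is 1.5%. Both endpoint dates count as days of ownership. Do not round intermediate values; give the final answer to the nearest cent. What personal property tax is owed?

£4,952.47

Days held (1 Jul 2008 – 19 Feb 2009): 234 out of 365
Tax = £515,000 × 1.5% × 234/365 = £4,952.4658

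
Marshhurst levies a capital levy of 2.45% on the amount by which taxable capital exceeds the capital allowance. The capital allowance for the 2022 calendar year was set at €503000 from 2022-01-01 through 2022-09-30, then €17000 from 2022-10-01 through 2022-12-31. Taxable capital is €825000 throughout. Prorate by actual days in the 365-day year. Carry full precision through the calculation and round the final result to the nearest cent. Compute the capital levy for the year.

€10890.22

2022-01-01 to 2022-09-30: 273 days, exemption €503000 → (€825000 − €503000) × 2.45% × 273/365 = €5900.5397
2022-10-01 to 2022-12-31: 92 days, exemption €17000 → (€825000 − €17000) × 2.45% × 92/365 = €4989.6767
Total = €10890.2164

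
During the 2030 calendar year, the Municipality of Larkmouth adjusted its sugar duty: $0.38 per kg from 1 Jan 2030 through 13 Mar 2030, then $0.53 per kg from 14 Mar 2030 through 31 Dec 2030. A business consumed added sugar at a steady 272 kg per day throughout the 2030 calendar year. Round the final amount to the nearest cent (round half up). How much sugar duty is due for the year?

1 Jan – 13 Mar 2030: 72 days × 272 kg/day = 19,584 kg at $0.38/kg → $7441.92
14 Mar – 31 Dec 2030: 293 days × 272 kg/day = 79,696 kg at $0.53/kg → $42238.88

$49680.80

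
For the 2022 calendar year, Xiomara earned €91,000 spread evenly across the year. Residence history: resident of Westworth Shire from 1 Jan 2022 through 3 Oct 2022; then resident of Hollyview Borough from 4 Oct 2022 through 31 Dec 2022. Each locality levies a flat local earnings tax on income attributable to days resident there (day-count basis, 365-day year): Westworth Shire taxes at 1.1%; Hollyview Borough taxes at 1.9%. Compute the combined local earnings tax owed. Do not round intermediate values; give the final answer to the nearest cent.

€1,178.51

Westworth Shire, 1 Jan – 3 Oct 2022: 276 days → €91,000 × 1.1% × 276/365 = €756.9205
Hollyview Borough, 4 Oct – 31 Dec 2022: 89 days → €91,000 × 1.9% × 89/365 = €421.5918
Total = €1,178.5123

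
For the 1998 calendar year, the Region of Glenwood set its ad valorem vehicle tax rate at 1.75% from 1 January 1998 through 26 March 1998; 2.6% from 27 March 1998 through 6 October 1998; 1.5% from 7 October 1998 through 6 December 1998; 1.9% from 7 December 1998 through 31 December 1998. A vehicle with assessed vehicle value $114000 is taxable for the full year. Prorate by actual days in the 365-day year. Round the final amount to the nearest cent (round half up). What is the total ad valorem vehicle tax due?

1 January – 26 March 1998: 85 days at 1.75% → $114000 × 1.75% × 85/365 = $464.5890
27 March – 6 October 1998: 194 days at 2.6% → $114000 × 2.6% × 194/365 = $1575.3863
7 October – 6 December 1998: 61 days at 1.5% → $114000 × 1.5% × 61/365 = $285.7808
7 December – 31 December 1998: 25 days at 1.9% → $114000 × 1.9% × 25/365 = $148.3562
Total = $2474.1123

$2474.11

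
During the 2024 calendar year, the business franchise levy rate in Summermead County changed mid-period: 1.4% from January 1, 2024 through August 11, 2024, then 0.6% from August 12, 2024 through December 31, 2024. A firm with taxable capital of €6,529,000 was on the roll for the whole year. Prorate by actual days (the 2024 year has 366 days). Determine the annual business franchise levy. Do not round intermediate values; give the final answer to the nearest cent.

January 1 – August 11, 2024: 224 days at 1.4% → €6,529,000 × 1.4% × 224/366 = €55,942.4699
August 12 – December 31, 2024: 142 days at 0.6% → €6,529,000 × 0.6% × 142/366 = €15,198.6557
Total = €71,141.1257

€71,141.13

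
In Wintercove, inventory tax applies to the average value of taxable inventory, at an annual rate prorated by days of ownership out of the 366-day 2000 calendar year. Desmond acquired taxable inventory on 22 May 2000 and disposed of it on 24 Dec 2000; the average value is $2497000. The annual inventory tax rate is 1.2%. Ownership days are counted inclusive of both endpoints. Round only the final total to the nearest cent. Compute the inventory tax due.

Days held (22 May – 24 Dec 2000): 217 out of 366
Tax = $2497000 × 1.2% × 217/366 = $17765.5410

$17765.54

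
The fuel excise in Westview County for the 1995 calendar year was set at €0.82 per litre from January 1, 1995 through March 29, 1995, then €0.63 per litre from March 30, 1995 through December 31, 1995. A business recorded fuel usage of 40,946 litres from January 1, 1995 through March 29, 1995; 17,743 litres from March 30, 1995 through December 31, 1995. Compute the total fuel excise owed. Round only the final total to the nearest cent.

January 1 – March 29, 1995: 40,946 litres at €0.82/litre → €33575.72
March 30 – December 31, 1995: 17,743 litres at €0.63/litre → €11178.09

€44753.81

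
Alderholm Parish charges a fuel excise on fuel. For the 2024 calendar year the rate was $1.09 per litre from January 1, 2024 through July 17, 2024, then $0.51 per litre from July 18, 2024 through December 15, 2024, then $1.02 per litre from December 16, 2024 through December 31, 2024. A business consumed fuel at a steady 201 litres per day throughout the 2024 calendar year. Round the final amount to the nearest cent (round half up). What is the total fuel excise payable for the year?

$62,358.24

January 1 – July 17, 2024: 199 days × 201 litres/day = 39,999 litres at $1.09/litre → $43,598.91
July 18 – December 15, 2024: 151 days × 201 litres/day = 30,351 litres at $0.51/litre → $15,479.01
December 16 – December 31, 2024: 16 days × 201 litres/day = 3,216 litres at $1.02/litre → $3,280.32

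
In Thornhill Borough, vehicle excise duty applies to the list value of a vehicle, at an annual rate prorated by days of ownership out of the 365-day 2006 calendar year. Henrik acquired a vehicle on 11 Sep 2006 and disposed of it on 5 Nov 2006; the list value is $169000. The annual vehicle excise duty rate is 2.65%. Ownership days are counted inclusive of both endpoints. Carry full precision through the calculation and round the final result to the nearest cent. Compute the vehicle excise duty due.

$687.11

Days held (11 Sep – 5 Nov 2006): 56 out of 365
Tax = $169000 × 2.65% × 56/365 = $687.1123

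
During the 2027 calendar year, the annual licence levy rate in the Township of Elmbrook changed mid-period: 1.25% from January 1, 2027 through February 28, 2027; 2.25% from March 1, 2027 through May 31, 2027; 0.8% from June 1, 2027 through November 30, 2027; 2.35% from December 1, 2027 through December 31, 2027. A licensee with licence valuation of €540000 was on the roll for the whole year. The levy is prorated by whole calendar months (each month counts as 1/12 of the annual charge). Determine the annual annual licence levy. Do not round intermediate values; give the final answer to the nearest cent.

€7380.00

January 1 – February 28, 2027: 2 months at 1.25% → €540000 × 1.25% × 2/12 = €1125.0000
March 1 – May 31, 2027: 3 months at 2.25% → €540000 × 2.25% × 3/12 = €3037.5000
June 1 – November 30, 2027: 6 months at 0.8% → €540000 × 0.8% × 6/12 = €2160.0000
December 1 – December 31, 2027: 1 month at 2.35% → €540000 × 2.35% × 1/12 = €1057.5000
Total = €7380.0000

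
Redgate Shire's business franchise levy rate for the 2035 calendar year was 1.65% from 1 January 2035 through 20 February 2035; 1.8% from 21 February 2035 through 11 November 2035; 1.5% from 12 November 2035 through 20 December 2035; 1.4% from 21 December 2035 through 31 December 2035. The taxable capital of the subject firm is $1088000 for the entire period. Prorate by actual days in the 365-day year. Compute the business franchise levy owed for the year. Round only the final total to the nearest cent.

$18876.05

1 January – 20 February 2035: 51 days at 1.65% → $1088000 × 1.65% × 51/365 = $2508.3616
21 February – 11 November 2035: 264 days at 1.8% → $1088000 × 1.8% × 264/365 = $14164.8658
12 November – 20 December 2035: 39 days at 1.5% → $1088000 × 1.5% × 39/365 = $1743.7808
21 December – 31 December 2035: 11 days at 1.4% → $1088000 × 1.4% × 11/365 = $459.0466
Total = $18876.0548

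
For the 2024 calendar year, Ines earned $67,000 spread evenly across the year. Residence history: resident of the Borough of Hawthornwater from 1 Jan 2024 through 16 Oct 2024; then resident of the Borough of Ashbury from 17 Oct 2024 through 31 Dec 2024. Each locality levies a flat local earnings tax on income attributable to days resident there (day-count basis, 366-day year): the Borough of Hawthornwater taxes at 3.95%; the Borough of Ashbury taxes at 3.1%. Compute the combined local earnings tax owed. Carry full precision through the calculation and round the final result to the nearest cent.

The Borough of Hawthornwater, 1 Jan – 16 Oct 2024: 290 days → $67,000 × 3.95% × 290/366 = $2,096.9536
The Borough of Ashbury, 17 Oct – 31 Dec 2024: 76 days → $67,000 × 3.1% × 76/366 = $431.2896
Total = $2,528.2432

$2,528.24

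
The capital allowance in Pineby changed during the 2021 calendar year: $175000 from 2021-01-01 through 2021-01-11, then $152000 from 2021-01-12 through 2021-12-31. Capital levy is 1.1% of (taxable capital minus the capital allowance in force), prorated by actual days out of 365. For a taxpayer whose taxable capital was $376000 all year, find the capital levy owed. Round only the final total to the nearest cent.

2021-01-01 to 2021-01-11: 11 days, exemption $175000 → ($376000 − $175000) × 1.1% × 11/365 = $66.6329
2021-01-12 to 2021-12-31: 354 days, exemption $152000 → ($376000 − $152000) × 1.1% × 354/365 = $2389.7425
Total = $2456.3753

$2456.38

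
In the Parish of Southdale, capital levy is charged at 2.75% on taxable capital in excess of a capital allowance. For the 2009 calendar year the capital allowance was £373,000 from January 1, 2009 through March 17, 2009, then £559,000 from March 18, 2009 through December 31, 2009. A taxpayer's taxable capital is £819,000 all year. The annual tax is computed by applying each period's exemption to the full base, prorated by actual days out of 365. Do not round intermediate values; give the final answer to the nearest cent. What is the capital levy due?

£8,215.04

January 1 – March 17, 2009: 76 days, exemption £373,000 → (£819,000 − £373,000) × 2.75% × 76/365 = £2,553.8082
March 18 – December 31, 2009: 289 days, exemption £559,000 → (£819,000 − £559,000) × 2.75% × 289/365 = £5,661.2329
Total = £8,215.0411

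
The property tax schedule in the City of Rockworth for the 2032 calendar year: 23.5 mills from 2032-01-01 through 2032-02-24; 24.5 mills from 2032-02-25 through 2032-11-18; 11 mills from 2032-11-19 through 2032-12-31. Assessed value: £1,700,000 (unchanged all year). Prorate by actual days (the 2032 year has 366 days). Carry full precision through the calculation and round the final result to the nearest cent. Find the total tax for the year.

2032-01-01 to 2032-02-24: 55 days at 23.5 mills → £1,700,000 × 2.35% × 55/366 = £6,003.4153
2032-02-25 to 2032-11-18: 268 days at 24.5 mills → £1,700,000 × 2.45% × 268/366 = £30,497.8142
2032-11-19 to 2032-12-31: 43 days at 11 mills → £1,700,000 × 1.1% × 43/366 = £2,196.9945
Total = £38,698.2240

£38,698.22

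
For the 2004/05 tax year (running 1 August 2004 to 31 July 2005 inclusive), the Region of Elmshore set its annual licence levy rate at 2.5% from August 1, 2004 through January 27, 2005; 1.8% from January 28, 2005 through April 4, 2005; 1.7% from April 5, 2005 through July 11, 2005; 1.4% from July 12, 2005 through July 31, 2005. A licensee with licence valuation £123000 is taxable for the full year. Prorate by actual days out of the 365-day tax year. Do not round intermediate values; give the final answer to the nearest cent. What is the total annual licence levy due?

August 1, 2004 – January 27, 2005: 180 days at 2.5% → £123000 × 2.5% × 180/365 = £1516.4384
January 28 – April 4, 2005: 67 days at 1.8% → £123000 × 1.8% × 67/365 = £406.4055
April 5 – July 11, 2005: 98 days at 1.7% → £123000 × 1.7% × 98/365 = £561.4192
July 12 – July 31, 2005: 20 days at 1.4% → £123000 × 1.4% × 20/365 = £94.3562
Total = £2578.6192

£2578.62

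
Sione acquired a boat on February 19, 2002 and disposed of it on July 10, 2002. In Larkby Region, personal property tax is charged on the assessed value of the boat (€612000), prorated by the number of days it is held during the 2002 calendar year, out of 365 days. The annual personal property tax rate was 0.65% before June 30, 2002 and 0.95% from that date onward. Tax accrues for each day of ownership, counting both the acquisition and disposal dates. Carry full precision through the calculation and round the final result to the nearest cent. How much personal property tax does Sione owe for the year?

February 19 – June 29, 2002: 131 days at 0.65% → €612000 × 0.65% × 131/365 = €1427.7205
June 30 – July 10, 2002: 11 days at 0.95% → €612000 × 0.95% × 11/365 = €175.2164
Total = €1602.9370

€1602.94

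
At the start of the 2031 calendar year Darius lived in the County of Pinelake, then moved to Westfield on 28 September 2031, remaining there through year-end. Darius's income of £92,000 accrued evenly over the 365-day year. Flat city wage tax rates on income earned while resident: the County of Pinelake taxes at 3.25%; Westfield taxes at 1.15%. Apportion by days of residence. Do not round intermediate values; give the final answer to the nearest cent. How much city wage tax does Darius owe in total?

The County of Pinelake, 1 January – 27 September 2031: 270 days → £92,000 × 3.25% × 270/365 = £2,211.7808
Westfield, 28 September – 31 December 2031: 95 days → £92,000 × 1.15% × 95/365 = £275.3699
Total = £2,487.1507

£2,487.15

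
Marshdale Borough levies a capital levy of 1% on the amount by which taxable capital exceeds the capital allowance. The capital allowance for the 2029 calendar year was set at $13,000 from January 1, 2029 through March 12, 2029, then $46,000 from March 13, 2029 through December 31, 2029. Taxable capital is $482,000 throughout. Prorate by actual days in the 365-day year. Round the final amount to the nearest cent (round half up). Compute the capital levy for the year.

$4,424.19

January 1 – March 12, 2029: 71 days, exemption $13,000 → ($482,000 − $13,000) × 1% × 71/365 = $912.3014
March 13 – December 31, 2029: 294 days, exemption $46,000 → ($482,000 − $46,000) × 1% × 294/365 = $3,511.8904
Total = $4,424.1918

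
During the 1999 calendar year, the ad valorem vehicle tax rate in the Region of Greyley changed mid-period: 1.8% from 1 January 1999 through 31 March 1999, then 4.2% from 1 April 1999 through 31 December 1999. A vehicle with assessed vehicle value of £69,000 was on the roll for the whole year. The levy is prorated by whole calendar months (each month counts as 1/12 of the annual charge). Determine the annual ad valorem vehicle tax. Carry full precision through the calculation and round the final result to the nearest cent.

£2,484.00

1 January – 31 March 1999: 3 months at 1.8% → £69,000 × 1.8% × 3/12 = £310.5000
1 April – 31 December 1999: 9 months at 4.2% → £69,000 × 4.2% × 9/12 = £2,173.5000
Total = £2,484.0000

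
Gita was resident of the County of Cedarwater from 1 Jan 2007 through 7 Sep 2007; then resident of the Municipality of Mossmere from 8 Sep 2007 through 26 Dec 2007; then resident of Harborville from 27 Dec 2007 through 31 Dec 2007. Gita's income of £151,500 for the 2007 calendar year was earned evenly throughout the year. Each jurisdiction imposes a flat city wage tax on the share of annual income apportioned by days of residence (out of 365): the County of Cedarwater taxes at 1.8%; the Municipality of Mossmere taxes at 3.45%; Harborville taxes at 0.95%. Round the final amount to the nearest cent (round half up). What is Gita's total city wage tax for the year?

The County of Cedarwater, 1 Jan – 7 Sep 2007: 250 days → £151,500 × 1.8% × 250/365 = £1,867.8082
The Municipality of Mossmere, 8 Sep – 26 Dec 2007: 110 days → £151,500 × 3.45% × 110/365 = £1,575.1849
Harborville, 27 Dec – 31 Dec 2007: 5 days → £151,500 × 0.95% × 5/365 = £19.7158
Total = £3,462.7089

£3,462.71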